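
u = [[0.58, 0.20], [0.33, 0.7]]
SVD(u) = [[-0.58, -0.81], [-0.81, 0.58]] @ diag([0.9149998764111599, 0.37158474964341875]) @ [[-0.66,-0.75], [-0.75,0.66]]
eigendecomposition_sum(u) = [[0.23, -0.14], [-0.24, 0.15]] + [[0.35, 0.34], [0.57, 0.55]]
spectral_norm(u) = 0.91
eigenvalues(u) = [0.38, 0.9]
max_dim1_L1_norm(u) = 1.03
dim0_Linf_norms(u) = [0.58, 0.7]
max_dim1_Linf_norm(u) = 0.7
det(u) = 0.34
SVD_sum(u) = [[0.35,0.4], [0.49,0.56]] + [[0.23, -0.20],[-0.16, 0.14]]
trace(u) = 1.28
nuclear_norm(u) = 1.29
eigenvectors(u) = [[-0.7, -0.53],[0.71, -0.85]]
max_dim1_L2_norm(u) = 0.77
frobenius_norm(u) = 0.99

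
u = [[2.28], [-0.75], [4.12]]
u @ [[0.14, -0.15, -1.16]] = [[0.32, -0.34, -2.64], [-0.11, 0.11, 0.87], [0.58, -0.62, -4.78]]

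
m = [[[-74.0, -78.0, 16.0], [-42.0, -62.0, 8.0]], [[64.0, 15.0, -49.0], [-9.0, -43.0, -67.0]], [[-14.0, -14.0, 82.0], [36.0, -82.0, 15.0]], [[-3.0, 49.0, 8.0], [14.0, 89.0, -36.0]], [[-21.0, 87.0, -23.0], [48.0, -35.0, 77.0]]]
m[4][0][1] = 87.0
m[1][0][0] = 64.0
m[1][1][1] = -43.0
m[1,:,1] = [15.0, -43.0]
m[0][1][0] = -42.0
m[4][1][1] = -35.0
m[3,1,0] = 14.0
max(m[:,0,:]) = 87.0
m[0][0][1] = -78.0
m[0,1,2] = 8.0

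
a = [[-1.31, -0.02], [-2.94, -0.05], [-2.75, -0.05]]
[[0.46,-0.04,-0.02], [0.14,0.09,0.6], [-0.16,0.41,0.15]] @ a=[[-0.43, -0.01], [-2.10, -0.04], [-1.41, -0.02]]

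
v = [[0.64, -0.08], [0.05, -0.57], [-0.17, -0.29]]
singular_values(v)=[0.68, 0.63]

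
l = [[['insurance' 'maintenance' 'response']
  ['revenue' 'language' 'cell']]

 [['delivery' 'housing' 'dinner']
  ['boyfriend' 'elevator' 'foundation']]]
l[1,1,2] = 'foundation'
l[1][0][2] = 'dinner'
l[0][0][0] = 'insurance'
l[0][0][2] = 'response'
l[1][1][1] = 'elevator'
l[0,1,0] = 'revenue'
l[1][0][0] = 'delivery'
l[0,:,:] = [['insurance', 'maintenance', 'response'], ['revenue', 'language', 'cell']]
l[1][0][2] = 'dinner'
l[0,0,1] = 'maintenance'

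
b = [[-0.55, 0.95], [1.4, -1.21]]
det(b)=-0.664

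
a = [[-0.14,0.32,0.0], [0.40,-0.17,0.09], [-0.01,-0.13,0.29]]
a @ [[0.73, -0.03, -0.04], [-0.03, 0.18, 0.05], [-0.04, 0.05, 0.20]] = [[-0.11, 0.06, 0.02], [0.29, -0.04, -0.01], [-0.02, -0.01, 0.05]]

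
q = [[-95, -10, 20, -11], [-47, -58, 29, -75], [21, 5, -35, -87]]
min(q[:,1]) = -58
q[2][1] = 5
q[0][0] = -95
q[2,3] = -87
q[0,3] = -11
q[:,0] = [-95, -47, 21]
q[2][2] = -35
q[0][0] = -95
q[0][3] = -11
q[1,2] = 29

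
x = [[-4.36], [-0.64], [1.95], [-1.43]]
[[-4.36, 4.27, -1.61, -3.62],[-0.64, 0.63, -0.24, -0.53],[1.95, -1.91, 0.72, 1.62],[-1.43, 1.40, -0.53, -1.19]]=x@[[1.0,-0.98,0.37,0.83]]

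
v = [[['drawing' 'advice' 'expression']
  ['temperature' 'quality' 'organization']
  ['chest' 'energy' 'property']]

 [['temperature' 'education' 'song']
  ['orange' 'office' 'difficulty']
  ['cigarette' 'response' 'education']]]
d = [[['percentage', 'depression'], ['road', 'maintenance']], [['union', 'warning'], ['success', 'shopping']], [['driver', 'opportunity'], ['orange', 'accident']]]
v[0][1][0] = 'temperature'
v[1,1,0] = 'orange'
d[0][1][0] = 'road'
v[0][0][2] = 'expression'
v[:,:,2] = [['expression', 'organization', 'property'], ['song', 'difficulty', 'education']]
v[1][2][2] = 'education'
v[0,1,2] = 'organization'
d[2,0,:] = ['driver', 'opportunity']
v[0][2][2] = 'property'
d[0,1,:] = ['road', 'maintenance']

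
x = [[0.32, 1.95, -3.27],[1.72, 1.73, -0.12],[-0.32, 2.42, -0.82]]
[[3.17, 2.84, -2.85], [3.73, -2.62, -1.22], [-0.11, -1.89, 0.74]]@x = [[6.81, 4.20, -8.37],[-2.92, -0.21, -10.88],[-3.52, -1.69, -0.02]]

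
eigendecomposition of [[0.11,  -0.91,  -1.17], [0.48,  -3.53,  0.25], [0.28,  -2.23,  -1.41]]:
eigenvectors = [[-0.99,0.47,0.53], [-0.13,0.48,0.33], [0.01,0.74,0.78]]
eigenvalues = [0.0, -2.67, -2.16]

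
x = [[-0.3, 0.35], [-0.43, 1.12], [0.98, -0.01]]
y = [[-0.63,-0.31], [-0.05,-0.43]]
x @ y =[[0.17,-0.06], [0.21,-0.35], [-0.62,-0.3]]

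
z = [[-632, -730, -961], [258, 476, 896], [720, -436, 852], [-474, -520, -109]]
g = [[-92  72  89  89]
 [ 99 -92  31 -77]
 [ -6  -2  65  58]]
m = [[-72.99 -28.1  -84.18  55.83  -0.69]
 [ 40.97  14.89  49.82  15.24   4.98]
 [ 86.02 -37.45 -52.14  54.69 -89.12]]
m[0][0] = -72.99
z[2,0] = 720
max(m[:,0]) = 86.02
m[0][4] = -0.69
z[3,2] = -109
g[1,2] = 31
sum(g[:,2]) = 185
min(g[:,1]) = -92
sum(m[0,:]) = -130.13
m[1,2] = 49.82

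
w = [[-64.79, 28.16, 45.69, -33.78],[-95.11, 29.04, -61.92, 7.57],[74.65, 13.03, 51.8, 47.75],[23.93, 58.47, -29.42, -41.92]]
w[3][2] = -29.42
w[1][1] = 29.04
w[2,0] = 74.65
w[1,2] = -61.92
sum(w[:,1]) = 128.7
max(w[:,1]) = 58.47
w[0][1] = 28.16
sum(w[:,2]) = 6.1499999999999915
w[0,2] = 45.69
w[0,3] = -33.78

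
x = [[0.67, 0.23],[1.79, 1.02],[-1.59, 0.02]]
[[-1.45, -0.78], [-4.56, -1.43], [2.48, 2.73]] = x @ [[-1.58, -1.7], [-1.7, 1.58]]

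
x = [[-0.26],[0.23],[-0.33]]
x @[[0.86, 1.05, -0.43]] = [[-0.22, -0.27, 0.11], [0.2, 0.24, -0.10], [-0.28, -0.35, 0.14]]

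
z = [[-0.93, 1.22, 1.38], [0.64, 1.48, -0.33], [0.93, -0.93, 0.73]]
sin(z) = [[-0.41,0.75,0.84], [0.33,0.8,-0.2], [0.62,-0.34,0.60]]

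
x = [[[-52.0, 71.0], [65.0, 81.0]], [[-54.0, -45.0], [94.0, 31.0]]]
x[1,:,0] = [-54.0, 94.0]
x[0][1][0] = 65.0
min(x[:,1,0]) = 65.0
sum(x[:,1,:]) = 271.0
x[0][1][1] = 81.0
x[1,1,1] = 31.0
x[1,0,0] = -54.0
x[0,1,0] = 65.0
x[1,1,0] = 94.0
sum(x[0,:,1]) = 152.0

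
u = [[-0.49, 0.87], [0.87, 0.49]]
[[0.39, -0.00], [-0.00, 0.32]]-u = [[0.88, -0.87], [-0.87, -0.17]]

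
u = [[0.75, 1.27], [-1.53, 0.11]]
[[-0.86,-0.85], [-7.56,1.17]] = u @ [[4.69,-0.78], [-3.45,-0.21]]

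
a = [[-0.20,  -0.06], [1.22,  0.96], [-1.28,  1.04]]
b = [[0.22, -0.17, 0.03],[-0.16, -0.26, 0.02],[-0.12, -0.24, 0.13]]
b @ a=[[-0.29, -0.15], [-0.31, -0.22], [-0.44, -0.09]]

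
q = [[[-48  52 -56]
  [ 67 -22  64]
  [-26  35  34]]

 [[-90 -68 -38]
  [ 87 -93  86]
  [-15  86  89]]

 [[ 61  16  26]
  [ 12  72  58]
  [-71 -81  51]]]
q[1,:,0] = [-90, 87, -15]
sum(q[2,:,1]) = 7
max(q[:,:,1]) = 86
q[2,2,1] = -81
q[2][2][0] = -71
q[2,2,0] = -71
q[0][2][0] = -26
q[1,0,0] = -90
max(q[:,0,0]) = 61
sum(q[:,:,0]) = -23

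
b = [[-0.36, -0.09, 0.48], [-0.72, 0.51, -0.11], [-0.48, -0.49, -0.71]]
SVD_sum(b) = [[0.03, 0.01, 0.03],[-0.38, -0.08, -0.34],[-0.66, -0.14, -0.60]] + [[-0.22, 0.25, 0.19], [-0.41, 0.45, 0.34], [0.22, -0.25, -0.19]] + [[-0.17, -0.35, 0.27], [0.07, 0.14, -0.11], [-0.05, -0.10, 0.07]]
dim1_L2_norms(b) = [0.61, 0.89, 0.99]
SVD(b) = [[0.04, 0.43, 0.90], [-0.50, 0.79, -0.36], [-0.87, -0.43, 0.25]] @ diag([1.0392994565935922, 0.8850070222391576, 0.5195374963480912]) @ [[0.73, 0.16, 0.66],[-0.58, 0.65, 0.49],[-0.35, -0.74, 0.57]]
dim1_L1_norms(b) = [0.93, 1.34, 1.68]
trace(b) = -0.56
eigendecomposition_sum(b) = [[(-0.21+0.32j), 0.02+0.13j, 0.22+0.23j], [(-0.2+0.07j), (-0.04+0.06j), (0.02+0.17j)], [-0.29-0.41j, (-0.16-0.04j), -0.38+0.16j]] + [[-0.21-0.32j, (0.02-0.13j), (0.22-0.23j)], [(-0.2-0.07j), -0.04-0.06j, 0.02-0.17j], [-0.29+0.41j, (-0.16+0.04j), (-0.38-0.16j)]] + [[(0.07-0j), -0.12-0.00j, (0.03+0j)], [-0.33+0.00j, 0.58+0.00j, -0.16-0.00j], [0.09-0.00j, (-0.16-0j), 0.04+0.00j]]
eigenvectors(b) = [[(0.21+0.54j), (0.21-0.54j), (0.2+0j)], [-0.08+0.30j, -0.08-0.30j, -0.94+0.00j], [-0.75+0.00j, -0.75-0.00j, (0.26+0j)]]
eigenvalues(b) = [(-0.63+0.55j), (-0.63-0.55j), (0.69+0j)]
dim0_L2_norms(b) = [0.94, 0.71, 0.86]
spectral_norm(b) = 1.04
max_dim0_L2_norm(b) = 0.94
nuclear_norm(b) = 2.44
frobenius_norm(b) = 1.46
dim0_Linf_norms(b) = [0.72, 0.51, 0.71]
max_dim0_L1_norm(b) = 1.56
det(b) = 0.48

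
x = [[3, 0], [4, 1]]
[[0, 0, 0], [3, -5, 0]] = x@ [[0, 0, 0], [3, -5, 0]]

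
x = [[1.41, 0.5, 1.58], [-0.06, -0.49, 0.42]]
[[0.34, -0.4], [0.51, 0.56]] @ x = [[0.5, 0.37, 0.37],  [0.69, -0.02, 1.04]]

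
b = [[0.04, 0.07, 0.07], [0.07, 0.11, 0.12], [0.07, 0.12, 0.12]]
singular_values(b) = [0.28, 0.01, 0.0]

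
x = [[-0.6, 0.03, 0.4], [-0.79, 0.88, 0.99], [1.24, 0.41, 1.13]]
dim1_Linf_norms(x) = [0.6, 0.99, 1.24]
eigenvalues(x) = [-0.89, 0.55, 1.75]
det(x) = -0.86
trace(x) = 1.41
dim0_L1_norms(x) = [2.63, 1.32, 2.52]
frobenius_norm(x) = 2.43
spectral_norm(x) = 1.81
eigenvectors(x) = [[0.64, 0.11, 0.13], [0.57, -0.91, 0.69], [-0.51, 0.40, 0.71]]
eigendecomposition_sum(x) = [[-0.74, -0.02, 0.16], [-0.66, -0.02, 0.14], [0.59, 0.02, -0.13]] + [[0.07, -0.05, 0.03], [-0.53, 0.37, -0.26], [0.23, -0.16, 0.11]] + [[0.08, 0.1, 0.21], [0.4, 0.53, 1.11], [0.42, 0.55, 1.14]]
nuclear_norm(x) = 3.69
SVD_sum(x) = [[0.05, 0.08, 0.14], [0.29, 0.46, 0.84], [0.44, 0.69, 1.26]] + [[-0.61,0.18,0.12], [-1.1,0.32,0.21], [0.80,-0.24,-0.15]] + [[-0.04,-0.23,0.14], [0.02,0.1,-0.06], [-0.01,-0.04,0.02]]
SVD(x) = [[-0.10,0.41,0.91], [-0.55,0.74,-0.39], [-0.83,-0.54,0.16]] @ diag([1.812050101574265, 1.5842211778177515, 0.2980229674679995]) @ [[-0.29, -0.46, -0.84],[-0.94, 0.28, 0.18],[-0.15, -0.84, 0.51]]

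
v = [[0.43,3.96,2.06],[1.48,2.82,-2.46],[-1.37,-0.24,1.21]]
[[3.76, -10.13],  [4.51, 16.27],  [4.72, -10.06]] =v @ [[-5.9, 2.85],  [2.75, -0.2],  [-2.23, -5.13]]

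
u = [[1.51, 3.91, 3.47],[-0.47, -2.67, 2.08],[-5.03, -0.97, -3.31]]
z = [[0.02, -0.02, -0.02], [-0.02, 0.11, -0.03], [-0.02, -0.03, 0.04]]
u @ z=[[-0.12,0.30,-0.01],[0.0,-0.35,0.17],[-0.02,0.09,-0.0]]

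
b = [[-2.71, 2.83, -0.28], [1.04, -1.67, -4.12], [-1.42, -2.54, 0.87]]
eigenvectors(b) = [[0.31+0.00j, (0.93+0j), (0.93-0j)], [0.62+0.00j, -0.27+0.17j, (-0.27-0.17j)], [(-0.72+0j), 0.13+0.11j, (0.13-0.11j)]]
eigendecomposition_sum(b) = [[0.30+0.00j, 0.60+0.00j, -0.91+0.00j], [0.61+0.00j, 1.20+0.00j, (-1.84+0j)], [(-0.71+0j), (-1.4-0j), (2.15+0j)]] + [[-1.51+1.23j, (1.12+6j), 0.32+5.66j], [0.22-0.64j, -1.44-1.56j, -1.14-1.61j], [-0.36-0.01j, (-0.57+0.96j), -0.64+0.82j]] + [[(-1.51-1.23j), (1.12-6j), 0.32-5.66j], [0.22+0.64j, -1.44+1.56j, -1.14+1.61j], [(-0.36+0.01j), (-0.57-0.96j), -0.64-0.82j]]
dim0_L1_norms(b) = [5.17, 7.04, 5.27]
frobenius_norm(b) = 6.75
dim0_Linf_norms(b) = [2.71, 2.83, 4.12]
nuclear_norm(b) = 11.29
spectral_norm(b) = 5.02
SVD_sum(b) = [[-1.29, 1.81, 1.78],[1.86, -2.61, -2.57],[0.19, -0.27, -0.27]] + [[-0.22, 1.55, -1.74], [-0.18, 1.23, -1.38], [0.21, -1.46, 1.63]] + [[-1.2, -0.53, -0.32], [-0.64, -0.29, -0.17], [-1.82, -0.81, -0.49]]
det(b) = 47.70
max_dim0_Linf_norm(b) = 4.12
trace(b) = -3.51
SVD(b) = [[0.57,  -0.63,  -0.53], [-0.82,  -0.5,  -0.28], [-0.09,  0.59,  -0.8]] @ diag([5.018935406450849, 3.706350460487795, 2.564069743574843]) @ [[-0.45, 0.64, 0.63], [0.09, -0.66, 0.74], [0.89, 0.39, 0.24]]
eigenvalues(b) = [(3.65+0j), (-3.58+0.49j), (-3.58-0.49j)]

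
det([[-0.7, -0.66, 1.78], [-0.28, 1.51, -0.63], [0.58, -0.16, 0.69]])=-2.024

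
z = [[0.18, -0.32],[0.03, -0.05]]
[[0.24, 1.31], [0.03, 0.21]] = z @ [[-3.14, 2.28], [-2.51, -2.81]]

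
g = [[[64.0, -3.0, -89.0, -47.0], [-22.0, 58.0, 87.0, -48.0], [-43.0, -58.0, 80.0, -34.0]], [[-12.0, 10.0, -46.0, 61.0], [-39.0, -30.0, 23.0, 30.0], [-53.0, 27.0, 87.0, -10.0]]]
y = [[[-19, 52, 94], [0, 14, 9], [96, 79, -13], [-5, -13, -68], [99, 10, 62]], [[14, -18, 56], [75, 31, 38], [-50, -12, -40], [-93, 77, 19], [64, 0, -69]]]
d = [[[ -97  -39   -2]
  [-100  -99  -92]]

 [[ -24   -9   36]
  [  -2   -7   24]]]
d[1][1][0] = -2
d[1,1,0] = -2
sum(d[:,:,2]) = -34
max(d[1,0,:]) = 36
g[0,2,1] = -58.0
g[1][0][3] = 61.0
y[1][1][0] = 75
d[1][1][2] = 24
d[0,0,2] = -2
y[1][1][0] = 75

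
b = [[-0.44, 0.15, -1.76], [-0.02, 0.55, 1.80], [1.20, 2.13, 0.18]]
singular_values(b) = [2.78, 2.21, 0.52]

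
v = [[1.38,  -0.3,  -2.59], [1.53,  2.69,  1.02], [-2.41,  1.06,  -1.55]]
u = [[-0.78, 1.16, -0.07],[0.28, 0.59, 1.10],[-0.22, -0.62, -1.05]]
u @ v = [[0.87, 3.28, 3.31], [-1.36, 2.67, -1.83], [1.28, -2.71, 1.56]]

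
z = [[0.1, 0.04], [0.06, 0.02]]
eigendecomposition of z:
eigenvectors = [[0.86, -0.36], [0.5, 0.93]]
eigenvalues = [0.12, -0.0]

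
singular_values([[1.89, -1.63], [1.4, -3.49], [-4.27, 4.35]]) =[7.47, 1.32]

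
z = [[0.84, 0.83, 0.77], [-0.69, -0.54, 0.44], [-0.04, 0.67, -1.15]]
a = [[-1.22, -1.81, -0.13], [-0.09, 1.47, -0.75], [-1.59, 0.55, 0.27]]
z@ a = [[-2.32, 0.12, -0.52], [0.19, 0.70, 0.61], [1.82, 0.42, -0.81]]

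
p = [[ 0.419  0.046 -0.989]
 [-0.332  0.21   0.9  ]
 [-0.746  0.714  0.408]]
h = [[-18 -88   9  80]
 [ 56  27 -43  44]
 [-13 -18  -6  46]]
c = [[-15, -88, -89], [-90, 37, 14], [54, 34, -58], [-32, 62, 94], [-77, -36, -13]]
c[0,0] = -15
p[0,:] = [0.419, 0.046, -0.989]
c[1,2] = 14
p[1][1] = 0.21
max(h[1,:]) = 56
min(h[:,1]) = -88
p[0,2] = -0.989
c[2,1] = 34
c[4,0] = -77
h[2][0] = -13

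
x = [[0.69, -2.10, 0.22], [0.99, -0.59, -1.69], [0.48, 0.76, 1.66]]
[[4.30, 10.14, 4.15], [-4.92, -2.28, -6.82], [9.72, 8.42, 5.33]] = x@[[3.41, 4.60, -0.72], [-0.40, -2.79, -1.77], [5.05, 5.02, 4.23]]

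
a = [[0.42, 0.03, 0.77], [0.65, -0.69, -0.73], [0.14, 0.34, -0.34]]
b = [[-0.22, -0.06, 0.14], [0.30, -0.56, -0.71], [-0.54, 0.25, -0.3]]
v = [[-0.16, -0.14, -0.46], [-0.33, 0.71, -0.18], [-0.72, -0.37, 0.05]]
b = v @ a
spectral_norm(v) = 0.84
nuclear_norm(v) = 2.10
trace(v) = 0.60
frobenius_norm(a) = 1.57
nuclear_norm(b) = 1.84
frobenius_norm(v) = 1.25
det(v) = -0.31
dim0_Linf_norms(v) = [0.72, 0.71, 0.46]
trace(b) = -1.08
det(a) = 0.45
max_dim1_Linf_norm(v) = 0.72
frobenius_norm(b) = 1.19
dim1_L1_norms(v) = [0.76, 1.22, 1.14]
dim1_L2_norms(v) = [0.51, 0.8, 0.81]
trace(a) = -0.61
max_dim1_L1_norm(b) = 1.57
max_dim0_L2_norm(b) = 0.78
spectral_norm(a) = 1.26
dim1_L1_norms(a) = [1.22, 2.07, 0.82]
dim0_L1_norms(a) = [1.21, 1.06, 1.84]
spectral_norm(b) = 0.97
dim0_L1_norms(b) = [1.06, 0.87, 1.15]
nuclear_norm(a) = 2.52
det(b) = -0.14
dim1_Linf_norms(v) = [0.46, 0.71, 0.72]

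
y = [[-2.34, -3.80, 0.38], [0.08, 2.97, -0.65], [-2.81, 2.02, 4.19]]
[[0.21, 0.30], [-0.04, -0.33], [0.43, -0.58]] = y@ [[-0.08, 0.06], [-0.00, -0.12], [0.05, -0.04]]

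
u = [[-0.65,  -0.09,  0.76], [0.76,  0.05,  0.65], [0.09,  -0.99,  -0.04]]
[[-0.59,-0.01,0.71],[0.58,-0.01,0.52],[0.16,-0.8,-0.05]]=u @ [[0.83,  -0.08,  -0.07], [-0.08,  0.8,  0.01], [-0.07,  0.01,  0.88]]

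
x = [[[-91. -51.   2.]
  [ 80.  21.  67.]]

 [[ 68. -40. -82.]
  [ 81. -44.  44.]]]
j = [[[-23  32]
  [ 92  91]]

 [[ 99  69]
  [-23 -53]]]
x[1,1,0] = 81.0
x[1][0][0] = 68.0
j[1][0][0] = 99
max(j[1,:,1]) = 69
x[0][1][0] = 80.0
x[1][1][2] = 44.0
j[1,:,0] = [99, -23]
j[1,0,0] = 99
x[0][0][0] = -91.0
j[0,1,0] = 92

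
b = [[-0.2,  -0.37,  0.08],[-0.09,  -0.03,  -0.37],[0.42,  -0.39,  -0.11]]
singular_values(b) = [0.6, 0.41, 0.38]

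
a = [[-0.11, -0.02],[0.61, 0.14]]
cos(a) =[[1.00, 0.00], [-0.01, 1.0]]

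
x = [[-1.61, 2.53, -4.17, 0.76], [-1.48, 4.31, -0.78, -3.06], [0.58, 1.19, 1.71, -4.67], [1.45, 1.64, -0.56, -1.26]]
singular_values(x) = [7.15, 5.94, 1.85, 1.02]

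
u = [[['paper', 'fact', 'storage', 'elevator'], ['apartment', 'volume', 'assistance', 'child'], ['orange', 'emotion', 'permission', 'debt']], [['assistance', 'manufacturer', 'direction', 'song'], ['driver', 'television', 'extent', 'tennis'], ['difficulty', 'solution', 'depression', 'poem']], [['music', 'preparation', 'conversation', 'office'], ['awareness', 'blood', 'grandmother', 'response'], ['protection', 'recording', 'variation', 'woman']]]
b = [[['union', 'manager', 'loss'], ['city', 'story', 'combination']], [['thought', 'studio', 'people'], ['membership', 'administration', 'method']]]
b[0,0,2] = 'loss'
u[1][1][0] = 'driver'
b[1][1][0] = 'membership'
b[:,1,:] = [['city', 'story', 'combination'], ['membership', 'administration', 'method']]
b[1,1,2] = 'method'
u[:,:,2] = [['storage', 'assistance', 'permission'], ['direction', 'extent', 'depression'], ['conversation', 'grandmother', 'variation']]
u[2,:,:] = [['music', 'preparation', 'conversation', 'office'], ['awareness', 'blood', 'grandmother', 'response'], ['protection', 'recording', 'variation', 'woman']]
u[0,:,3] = ['elevator', 'child', 'debt']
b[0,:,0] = ['union', 'city']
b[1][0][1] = 'studio'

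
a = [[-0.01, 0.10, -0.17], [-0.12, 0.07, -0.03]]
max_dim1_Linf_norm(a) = 0.17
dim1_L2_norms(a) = [0.2, 0.14]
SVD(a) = [[-0.89, -0.46],  [-0.46, 0.89]] @ diag([0.21421133834347408, 0.11538415196680037]) @ [[0.30, -0.56, 0.77], [-0.88, 0.14, 0.45]]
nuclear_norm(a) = 0.33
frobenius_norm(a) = 0.24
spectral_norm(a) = 0.21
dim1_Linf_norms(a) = [0.17, 0.12]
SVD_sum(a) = [[-0.06, 0.11, -0.15], [-0.03, 0.06, -0.08]] + [[0.05, -0.01, -0.02], [-0.09, 0.01, 0.05]]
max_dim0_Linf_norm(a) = 0.17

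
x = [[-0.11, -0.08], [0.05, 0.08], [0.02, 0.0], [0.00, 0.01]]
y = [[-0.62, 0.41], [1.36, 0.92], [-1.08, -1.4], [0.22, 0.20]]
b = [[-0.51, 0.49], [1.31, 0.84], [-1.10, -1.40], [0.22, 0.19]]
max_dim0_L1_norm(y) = 3.28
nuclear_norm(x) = 0.20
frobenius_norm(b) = 2.49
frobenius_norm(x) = 0.17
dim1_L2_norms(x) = [0.14, 0.09, 0.02, 0.01]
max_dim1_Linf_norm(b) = 1.4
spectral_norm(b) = 2.35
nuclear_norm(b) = 3.16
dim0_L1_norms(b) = [3.14, 2.92]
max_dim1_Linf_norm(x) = 0.11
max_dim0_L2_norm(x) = 0.12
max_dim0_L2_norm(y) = 1.86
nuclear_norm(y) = 3.23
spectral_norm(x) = 0.16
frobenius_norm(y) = 2.54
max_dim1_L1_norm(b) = 2.5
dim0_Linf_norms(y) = [1.36, 1.4]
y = b + x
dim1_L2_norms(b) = [0.71, 1.56, 1.78, 0.29]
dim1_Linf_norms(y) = [0.62, 1.36, 1.4, 0.22]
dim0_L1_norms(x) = [0.18, 0.17]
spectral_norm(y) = 2.41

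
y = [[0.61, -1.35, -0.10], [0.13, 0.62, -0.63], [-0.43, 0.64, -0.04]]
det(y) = -0.177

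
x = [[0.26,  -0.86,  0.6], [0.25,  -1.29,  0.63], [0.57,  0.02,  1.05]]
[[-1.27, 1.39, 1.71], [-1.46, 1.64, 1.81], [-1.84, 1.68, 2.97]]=x@[[-3.69, -1.65, 2.96], [0.53, -0.37, -0.23], [0.24, 2.50, 1.23]]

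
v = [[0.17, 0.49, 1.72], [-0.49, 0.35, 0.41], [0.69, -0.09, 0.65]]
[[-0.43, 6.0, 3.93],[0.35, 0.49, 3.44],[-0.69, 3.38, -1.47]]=v @ [[-2.30, 2.01, -3.83], [-3.31, 0.53, 2.04], [0.92, 3.14, 2.08]]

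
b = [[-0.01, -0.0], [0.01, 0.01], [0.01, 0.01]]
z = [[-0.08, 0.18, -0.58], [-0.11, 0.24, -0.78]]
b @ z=[[0.00, -0.0, 0.01], [-0.00, 0.0, -0.01], [-0.00, 0.0, -0.01]]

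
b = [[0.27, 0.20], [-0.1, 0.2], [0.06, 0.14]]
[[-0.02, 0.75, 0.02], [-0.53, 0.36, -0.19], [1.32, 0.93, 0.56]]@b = [[-0.08,0.15], [-0.19,-0.06], [0.3,0.53]]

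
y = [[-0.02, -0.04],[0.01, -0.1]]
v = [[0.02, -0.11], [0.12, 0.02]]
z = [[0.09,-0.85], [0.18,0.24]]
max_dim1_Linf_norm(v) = 0.12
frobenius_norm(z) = 0.91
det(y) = 0.00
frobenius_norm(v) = 0.17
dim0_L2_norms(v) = [0.12, 0.11]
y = v @ z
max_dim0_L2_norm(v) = 0.12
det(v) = 0.01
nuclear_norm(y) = 0.13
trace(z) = 0.33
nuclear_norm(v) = 0.23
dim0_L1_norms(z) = [0.27, 1.09]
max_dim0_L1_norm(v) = 0.14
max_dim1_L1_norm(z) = 0.94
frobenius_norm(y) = 0.11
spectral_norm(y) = 0.11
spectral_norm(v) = 0.12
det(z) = 0.17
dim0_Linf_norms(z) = [0.18, 0.85]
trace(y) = -0.12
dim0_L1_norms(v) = [0.14, 0.13]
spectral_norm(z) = 0.88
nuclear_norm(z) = 1.08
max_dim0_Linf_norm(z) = 0.85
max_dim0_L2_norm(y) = 0.11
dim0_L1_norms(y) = [0.03, 0.14]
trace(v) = 0.04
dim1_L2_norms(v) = [0.11, 0.12]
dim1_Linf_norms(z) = [0.85, 0.24]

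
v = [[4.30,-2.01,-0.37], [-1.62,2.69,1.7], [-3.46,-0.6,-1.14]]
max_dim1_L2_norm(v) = 4.76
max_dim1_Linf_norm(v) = 4.3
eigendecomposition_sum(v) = [[3.92-0.00j,-2.30-0.00j,(-0.76+0j)], [-2.85+0.00j,(1.67+0j),0.55+0.00j], [(-1.68+0j),(0.99+0j),(0.33+0j)]] + [[0.19+0.13j,(0.14+0.14j),0.19+0.05j], [0.62+0.20j,0.51+0.28j,0.57-0.00j], [(-0.89+0.06j),-0.79-0.10j,(-0.73+0.3j)]] + [[0.19-0.13j, (0.14-0.14j), 0.19-0.05j], [0.62-0.20j, 0.51-0.28j, 0.57+0.00j], [-0.89-0.06j, (-0.79+0.1j), (-0.73-0.3j)]]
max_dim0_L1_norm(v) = 9.38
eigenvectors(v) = [[0.76+0.00j, 0.16+0.12j, 0.16-0.12j], [(-0.56+0j), 0.53+0.21j, 0.53-0.21j], [(-0.33+0j), -0.79+0.00j, (-0.79-0j)]]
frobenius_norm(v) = 7.00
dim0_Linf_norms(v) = [4.3, 2.69, 1.7]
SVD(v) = [[-0.77, 0.03, 0.63], [0.44, -0.7, 0.56], [0.46, 0.71, 0.53]] @ diag([6.155680125112737, 3.337055823800013, 0.1426906658981384]) @ [[-0.91, 0.40, 0.08], [-0.36, -0.71, -0.6], [-0.18, -0.58, 0.79]]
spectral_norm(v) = 6.16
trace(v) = 5.85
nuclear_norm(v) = 9.64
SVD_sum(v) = [[4.35, -1.90, -0.39], [-2.46, 1.07, 0.22], [-2.58, 1.13, 0.23]] + [[-0.03, -0.06, -0.05], [0.85, 1.66, 1.42], [-0.86, -1.68, -1.43]] + [[-0.02,-0.05,0.07], [-0.01,-0.05,0.06], [-0.01,-0.04,0.06]]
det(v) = 2.93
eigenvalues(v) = [(5.92+0j), (-0.03+0.7j), (-0.03-0.7j)]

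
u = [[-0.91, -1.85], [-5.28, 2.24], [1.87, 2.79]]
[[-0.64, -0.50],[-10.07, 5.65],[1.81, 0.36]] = u @ [[1.70, -0.79],  [-0.49, 0.66]]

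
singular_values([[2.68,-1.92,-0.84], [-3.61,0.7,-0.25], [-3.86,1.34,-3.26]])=[6.64, 2.74, 0.95]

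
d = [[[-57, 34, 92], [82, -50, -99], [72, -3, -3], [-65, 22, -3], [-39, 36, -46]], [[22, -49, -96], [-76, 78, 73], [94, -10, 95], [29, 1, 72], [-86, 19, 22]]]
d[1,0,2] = -96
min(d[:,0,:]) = -96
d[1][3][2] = 72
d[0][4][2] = -46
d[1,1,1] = 78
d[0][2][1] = -3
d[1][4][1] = 19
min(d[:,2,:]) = -10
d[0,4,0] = -39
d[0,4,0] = -39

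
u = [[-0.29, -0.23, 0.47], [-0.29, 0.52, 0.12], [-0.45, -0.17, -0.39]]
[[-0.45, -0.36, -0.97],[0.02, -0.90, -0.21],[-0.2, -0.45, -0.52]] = u@ [[0.6,1.52,1.58],[0.46,-0.83,0.65],[-0.37,-0.23,-0.78]]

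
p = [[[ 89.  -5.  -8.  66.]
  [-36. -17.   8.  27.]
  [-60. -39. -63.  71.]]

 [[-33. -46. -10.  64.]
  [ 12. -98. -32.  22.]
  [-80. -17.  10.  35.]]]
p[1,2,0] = -80.0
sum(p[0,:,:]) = 33.0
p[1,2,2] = 10.0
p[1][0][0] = -33.0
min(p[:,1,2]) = -32.0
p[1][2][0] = -80.0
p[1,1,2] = -32.0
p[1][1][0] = 12.0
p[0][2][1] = -39.0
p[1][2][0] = -80.0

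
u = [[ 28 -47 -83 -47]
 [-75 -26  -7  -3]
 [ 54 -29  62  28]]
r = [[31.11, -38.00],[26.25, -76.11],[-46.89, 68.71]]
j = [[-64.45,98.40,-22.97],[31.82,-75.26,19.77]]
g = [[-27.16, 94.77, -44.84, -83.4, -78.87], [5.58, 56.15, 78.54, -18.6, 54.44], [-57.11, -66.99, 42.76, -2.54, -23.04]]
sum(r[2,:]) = 21.819999999999993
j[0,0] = -64.45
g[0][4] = -78.87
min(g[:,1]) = -66.99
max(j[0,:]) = 98.4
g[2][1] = -66.99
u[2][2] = 62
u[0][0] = 28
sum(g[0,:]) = -139.5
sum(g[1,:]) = 176.11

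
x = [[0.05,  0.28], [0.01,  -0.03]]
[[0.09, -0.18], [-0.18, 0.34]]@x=[[0.0, 0.03],[-0.01, -0.06]]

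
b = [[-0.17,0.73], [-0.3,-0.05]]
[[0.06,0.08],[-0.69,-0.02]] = b@[[2.20, 0.06],[0.60, 0.12]]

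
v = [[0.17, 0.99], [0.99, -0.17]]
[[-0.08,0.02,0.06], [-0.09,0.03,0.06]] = v @ [[-0.10, 0.03, 0.07], [-0.06, 0.02, 0.05]]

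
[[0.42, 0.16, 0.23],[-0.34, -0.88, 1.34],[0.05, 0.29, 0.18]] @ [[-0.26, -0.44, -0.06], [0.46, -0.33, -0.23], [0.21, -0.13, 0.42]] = [[0.01, -0.27, 0.03], [-0.04, 0.27, 0.79], [0.16, -0.14, 0.01]]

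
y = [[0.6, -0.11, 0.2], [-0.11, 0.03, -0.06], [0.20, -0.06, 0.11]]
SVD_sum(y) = [[0.59, -0.12, 0.22], [-0.12, 0.02, -0.04], [0.22, -0.04, 0.08]] + [[0.01, 0.01, -0.02], [0.01, 0.01, -0.02], [-0.02, -0.02, 0.03]] + [[-0.00,-0.00,-0.00],[-0.0,-0.0,-0.00],[-0.00,-0.00,-0.00]]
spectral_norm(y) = 0.69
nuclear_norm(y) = 0.74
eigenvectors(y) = [[0.92,-0.38,0.01],[-0.18,-0.42,0.89],[0.34,0.82,0.46]]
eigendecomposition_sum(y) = [[0.59, -0.12, 0.22], [-0.12, 0.02, -0.04], [0.22, -0.04, 0.08]] + [[0.01,  0.01,  -0.02],[0.01,  0.01,  -0.02],[-0.02,  -0.02,  0.03]] + [[-0.00, -0.00, -0.00], [-0.0, -0.0, -0.0], [-0.00, -0.0, -0.0]]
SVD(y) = [[-0.92, -0.38, 0.01],  [0.18, -0.42, 0.89],  [-0.34, 0.82, 0.46]] @ diag([0.6943420184281459, 0.04779732878147919, 0.0021393472096251863]) @ [[-0.92, 0.18, -0.34], [-0.38, -0.42, 0.82], [-0.01, -0.89, -0.46]]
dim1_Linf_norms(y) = [0.6, 0.11, 0.2]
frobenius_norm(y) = 0.70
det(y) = -0.00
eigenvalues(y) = [0.69, 0.05, -0.0]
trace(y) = 0.74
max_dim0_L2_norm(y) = 0.64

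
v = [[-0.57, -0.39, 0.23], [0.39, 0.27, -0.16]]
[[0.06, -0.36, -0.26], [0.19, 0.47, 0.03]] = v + [[0.63, 0.03, -0.49], [-0.20, 0.2, 0.19]]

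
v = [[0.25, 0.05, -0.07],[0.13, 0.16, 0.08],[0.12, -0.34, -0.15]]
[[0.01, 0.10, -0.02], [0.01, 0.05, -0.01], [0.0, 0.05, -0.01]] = v @ [[0.04, 0.41, -0.1],[-0.00, -0.01, 0.00],[0.00, 0.02, -0.00]]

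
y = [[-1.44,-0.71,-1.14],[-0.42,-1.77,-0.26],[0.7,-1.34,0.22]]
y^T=[[-1.44, -0.42, 0.70], [-0.71, -1.77, -1.34], [-1.14, -0.26, 0.22]]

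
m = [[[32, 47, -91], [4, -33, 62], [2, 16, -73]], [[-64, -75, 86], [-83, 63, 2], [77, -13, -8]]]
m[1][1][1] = 63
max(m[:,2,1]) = 16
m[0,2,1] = 16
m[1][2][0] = 77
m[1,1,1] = 63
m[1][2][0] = 77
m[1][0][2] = 86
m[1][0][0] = -64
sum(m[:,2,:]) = 1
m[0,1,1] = -33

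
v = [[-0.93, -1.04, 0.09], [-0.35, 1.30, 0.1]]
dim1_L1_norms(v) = [2.06, 1.75]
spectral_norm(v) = 1.71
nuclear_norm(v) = 2.64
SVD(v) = [[-0.73, 0.68], [0.68, 0.73]] @ diag([1.7053420569999056, 0.9321525994317305]) @ [[0.26,0.97,0.00], [-0.96,0.25,0.14]]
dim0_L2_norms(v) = [0.99, 1.66, 0.13]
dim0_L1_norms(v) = [1.28, 2.34, 0.19]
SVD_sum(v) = [[-0.32, -1.2, -0.0], [0.3, 1.13, 0.00]] + [[-0.61,0.16,0.09], [-0.65,0.17,0.10]]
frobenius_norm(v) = 1.94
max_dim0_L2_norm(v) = 1.66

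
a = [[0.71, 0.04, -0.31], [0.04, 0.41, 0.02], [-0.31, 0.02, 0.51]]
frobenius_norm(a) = 1.06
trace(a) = 1.63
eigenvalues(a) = [0.94, 0.27, 0.42]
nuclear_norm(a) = 1.63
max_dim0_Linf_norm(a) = 0.71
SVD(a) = [[-0.81, -0.13, 0.57], [-0.04, -0.96, -0.28], [0.59, -0.25, 0.77]] @ diag([0.9365367032961178, 0.4207361463285201, 0.27272715037536216]) @ [[-0.81, -0.04, 0.59], [-0.13, -0.96, -0.25], [0.57, -0.28, 0.77]]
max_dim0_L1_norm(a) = 1.06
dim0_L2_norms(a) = [0.78, 0.41, 0.6]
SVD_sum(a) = [[0.61, 0.03, -0.44], [0.03, 0.0, -0.02], [-0.44, -0.02, 0.32]] + [[0.01, 0.05, 0.01], [0.05, 0.39, 0.1], [0.01, 0.10, 0.03]] + [[0.09, -0.04, 0.12], [-0.04, 0.02, -0.06], [0.12, -0.06, 0.16]]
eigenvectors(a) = [[0.81, 0.57, 0.13], [0.04, -0.28, 0.96], [-0.59, 0.77, 0.25]]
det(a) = 0.11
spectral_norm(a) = 0.94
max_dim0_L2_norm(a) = 0.78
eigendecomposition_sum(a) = [[0.61, 0.03, -0.44],[0.03, 0.0, -0.02],[-0.44, -0.02, 0.32]] + [[0.09, -0.04, 0.12],[-0.04, 0.02, -0.06],[0.12, -0.06, 0.16]] + [[0.01, 0.05, 0.01], [0.05, 0.39, 0.1], [0.01, 0.1, 0.03]]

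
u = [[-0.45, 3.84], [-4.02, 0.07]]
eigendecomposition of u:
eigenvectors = [[-0.05+0.70j, (-0.05-0.7j)], [(-0.72+0j), -0.72-0.00j]]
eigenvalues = [(-0.19+3.92j), (-0.19-3.92j)]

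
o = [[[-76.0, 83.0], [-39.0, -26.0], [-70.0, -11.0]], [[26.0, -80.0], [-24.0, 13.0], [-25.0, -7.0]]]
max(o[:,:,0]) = 26.0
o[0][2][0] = -70.0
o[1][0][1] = -80.0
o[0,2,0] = -70.0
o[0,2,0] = -70.0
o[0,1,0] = -39.0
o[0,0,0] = -76.0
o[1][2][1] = -7.0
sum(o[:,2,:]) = -113.0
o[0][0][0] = -76.0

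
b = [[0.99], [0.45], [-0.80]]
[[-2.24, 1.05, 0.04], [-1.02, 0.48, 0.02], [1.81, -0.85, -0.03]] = b @ [[-2.26,  1.06,  0.04]]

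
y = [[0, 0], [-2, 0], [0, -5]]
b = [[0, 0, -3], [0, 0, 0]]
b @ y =[[0, 15], [0, 0]]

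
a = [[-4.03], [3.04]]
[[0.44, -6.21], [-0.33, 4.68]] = a @ [[-0.11, 1.54]]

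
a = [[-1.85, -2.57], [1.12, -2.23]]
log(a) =[[1.25, -3.74],[1.63, 0.7]]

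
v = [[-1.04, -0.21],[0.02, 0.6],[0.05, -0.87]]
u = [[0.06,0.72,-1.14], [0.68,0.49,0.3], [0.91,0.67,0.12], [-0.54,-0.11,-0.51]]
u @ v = [[-0.10, 1.41], [-0.68, -0.11], [-0.93, 0.11], [0.53, 0.49]]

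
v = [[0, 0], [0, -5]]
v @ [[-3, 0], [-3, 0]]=[[0, 0], [15, 0]]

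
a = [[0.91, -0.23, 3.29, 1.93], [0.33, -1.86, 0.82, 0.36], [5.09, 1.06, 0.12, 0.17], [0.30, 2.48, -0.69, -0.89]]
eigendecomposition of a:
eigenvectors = [[-0.65, -0.58, 0.22, 0.08], [-0.13, -0.21, -0.33, -0.1], [-0.75, 0.71, -0.59, -0.54], [0.00, 0.35, 0.7, 0.83]]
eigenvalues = [4.68, -4.31, -1.38, -0.71]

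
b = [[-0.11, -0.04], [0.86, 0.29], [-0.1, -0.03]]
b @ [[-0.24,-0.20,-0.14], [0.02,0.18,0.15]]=[[0.03, 0.01, 0.01], [-0.2, -0.12, -0.08], [0.02, 0.01, 0.01]]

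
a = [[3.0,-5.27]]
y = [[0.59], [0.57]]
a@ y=[[-1.23]]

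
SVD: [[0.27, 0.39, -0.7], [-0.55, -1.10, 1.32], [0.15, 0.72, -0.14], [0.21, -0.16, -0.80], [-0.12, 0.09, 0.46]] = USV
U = [[-0.39, 0.09, -0.9], [0.83, 0.17, -0.39], [-0.25, -0.59, -0.07], [-0.28, 0.68, 0.05], [0.16, -0.39, -0.19]]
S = [2.17, 0.87, 0.01]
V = [[-0.31, -0.54, 0.78], [0.04, -0.83, -0.56], [-0.95, 0.14, -0.28]]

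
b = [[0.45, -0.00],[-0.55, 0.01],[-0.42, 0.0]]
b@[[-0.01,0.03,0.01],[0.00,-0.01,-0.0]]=[[-0.0, 0.01, 0.0], [0.01, -0.02, -0.01], [0.0, -0.01, -0.0]]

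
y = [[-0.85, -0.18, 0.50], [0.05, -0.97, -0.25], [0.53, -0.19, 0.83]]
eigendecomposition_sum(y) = [[0.07+0.00j, (-0.03-0j), (0.26-0j)], [-0.03+0.00j, 0.01+0.00j, -0.11+0.00j], [(0.26+0j), -0.11-0.00j, 0.92-0.00j]] + [[(-0.46+0.06j), (-0.07-0.49j), (0.12-0.07j)], [(0.04+0.47j), -0.49+0.06j, (-0.07-0.12j)], [(0.14+0.04j), -0.04+0.14j, -0.04+0.01j]] + [[(-0.46-0.06j), (-0.07+0.49j), (0.12+0.07j)], [(0.04-0.47j), -0.49-0.06j, -0.07+0.12j], [0.14-0.04j, -0.04-0.14j, (-0.04-0.01j)]]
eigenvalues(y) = [(1+0j), (-1+0.12j), (-1-0.12j)]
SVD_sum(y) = [[-0.23, -0.55, 0.2],  [-0.27, -0.66, 0.24],  [-0.09, -0.21, 0.08]] + [[-0.35,0.06,-0.22],[0.05,-0.01,0.03],[0.76,-0.14,0.48]] + [[-0.27, 0.3, 0.52], [0.27, -0.30, -0.52], [-0.14, 0.16, 0.27]]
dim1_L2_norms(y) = [1.0, 1.0, 1.0]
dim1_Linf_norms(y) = [0.85, 0.97, 0.83]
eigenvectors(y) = [[-0.27+0.00j, -0.03-0.69j, -0.03+0.69j], [0.11+0.00j, -0.69+0.00j, (-0.69-0j)], [(-0.96+0j), (-0.08+0.19j), (-0.08-0.19j)]]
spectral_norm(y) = 1.01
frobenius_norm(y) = 1.74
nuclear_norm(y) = 3.01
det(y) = 1.01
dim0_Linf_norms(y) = [0.85, 0.97, 0.83]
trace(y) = -0.99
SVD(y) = [[0.62, -0.42, 0.66], [0.75, 0.06, -0.66], [0.24, 0.91, 0.35]] @ diag([1.0064237520853552, 1.0033510155825947, 0.9985479311319071]) @ [[-0.37, -0.87, 0.32], [0.83, -0.16, 0.53], [-0.41, 0.46, 0.79]]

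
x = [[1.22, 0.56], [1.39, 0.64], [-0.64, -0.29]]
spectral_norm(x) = 2.15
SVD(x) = [[-0.62, 0.02], [-0.71, -0.43], [0.33, -0.9]] @ diag([2.1534588652366944, 0.0038620892646856544]) @ [[-0.91, -0.42],  [0.42, -0.91]]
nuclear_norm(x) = 2.16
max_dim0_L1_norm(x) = 3.25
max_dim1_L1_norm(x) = 2.03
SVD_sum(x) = [[1.22, 0.56],[1.39, 0.64],[-0.64, -0.29]] + [[0.00, -0.00], [-0.0, 0.00], [-0.0, 0.0]]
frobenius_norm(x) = 2.15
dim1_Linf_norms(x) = [1.22, 1.39, 0.64]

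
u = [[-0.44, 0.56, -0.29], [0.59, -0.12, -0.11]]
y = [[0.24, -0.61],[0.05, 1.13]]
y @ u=[[-0.47, 0.21, -0.00], [0.64, -0.11, -0.14]]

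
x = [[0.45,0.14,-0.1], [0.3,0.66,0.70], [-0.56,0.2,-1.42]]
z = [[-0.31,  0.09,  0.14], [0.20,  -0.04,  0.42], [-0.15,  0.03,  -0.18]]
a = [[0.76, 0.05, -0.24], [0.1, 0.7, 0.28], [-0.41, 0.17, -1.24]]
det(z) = -0.00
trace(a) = 0.22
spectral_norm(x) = 1.71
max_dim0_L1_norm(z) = 0.74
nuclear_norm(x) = 2.85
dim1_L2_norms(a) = [0.8, 0.76, 1.32]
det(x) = -0.52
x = a + z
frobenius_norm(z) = 0.63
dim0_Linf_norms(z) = [0.31, 0.09, 0.42]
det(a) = -0.77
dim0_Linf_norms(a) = [0.76, 0.7, 1.24]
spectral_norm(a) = 1.34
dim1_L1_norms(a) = [1.05, 1.08, 1.82]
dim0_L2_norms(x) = [0.78, 0.7, 1.59]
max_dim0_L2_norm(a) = 1.29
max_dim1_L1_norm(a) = 1.82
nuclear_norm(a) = 2.86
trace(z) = -0.53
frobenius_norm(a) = 1.72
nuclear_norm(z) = 0.88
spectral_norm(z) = 0.52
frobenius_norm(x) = 1.90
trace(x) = -0.31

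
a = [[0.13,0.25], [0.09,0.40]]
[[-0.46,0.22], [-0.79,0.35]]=a@[[0.49, 0.11], [-2.08, 0.84]]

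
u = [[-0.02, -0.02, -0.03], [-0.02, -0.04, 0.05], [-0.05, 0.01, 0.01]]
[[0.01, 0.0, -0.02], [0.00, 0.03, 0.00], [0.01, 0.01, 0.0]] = u @ [[-0.25,-0.20,0.09],[-0.10,-0.34,0.43],[-0.10,0.24,0.39]]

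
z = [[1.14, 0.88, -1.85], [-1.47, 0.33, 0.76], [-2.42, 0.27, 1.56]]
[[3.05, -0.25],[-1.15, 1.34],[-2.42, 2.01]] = z @ [[0.18, -1.0],[0.41, 0.34],[-1.34, -0.32]]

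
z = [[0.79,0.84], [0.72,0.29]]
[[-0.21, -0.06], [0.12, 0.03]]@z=[[-0.21, -0.19], [0.12, 0.11]]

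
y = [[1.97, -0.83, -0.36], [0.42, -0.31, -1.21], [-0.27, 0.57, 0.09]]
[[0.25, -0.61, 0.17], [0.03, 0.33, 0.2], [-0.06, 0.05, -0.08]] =y @ [[0.11, -0.4, 0.01], [-0.05, -0.04, -0.12], [0.03, -0.40, -0.13]]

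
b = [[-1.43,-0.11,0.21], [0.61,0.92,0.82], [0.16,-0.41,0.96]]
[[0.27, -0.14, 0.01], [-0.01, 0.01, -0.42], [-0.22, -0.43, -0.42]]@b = [[-0.47, -0.16, -0.05], [-0.05, 0.18, -0.4], [-0.01, -0.2, -0.8]]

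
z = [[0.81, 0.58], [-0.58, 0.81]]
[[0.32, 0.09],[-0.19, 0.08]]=z @ [[0.37, 0.03], [0.03, 0.12]]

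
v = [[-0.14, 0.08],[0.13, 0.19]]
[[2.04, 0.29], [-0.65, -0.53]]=v@[[-11.89, -2.63], [4.70, -1.00]]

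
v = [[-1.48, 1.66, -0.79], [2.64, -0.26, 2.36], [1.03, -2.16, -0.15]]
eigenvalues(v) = [(0.43+0j), (-1.16+1.35j), (-1.16-1.35j)]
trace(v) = -1.89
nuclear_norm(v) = 6.78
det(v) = 1.38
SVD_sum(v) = [[-1.66, 0.99, -1.12], [2.42, -1.44, 1.64], [1.22, -0.73, 0.83]] + [[0.11, 0.64, 0.41], [0.19, 1.17, 0.74], [-0.24, -1.46, -0.93]] + [[0.07, 0.04, -0.07], [0.02, 0.01, -0.02], [0.05, 0.02, -0.05]]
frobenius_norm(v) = 4.89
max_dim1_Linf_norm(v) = 2.64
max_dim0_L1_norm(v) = 5.15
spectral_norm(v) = 4.28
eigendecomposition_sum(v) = [[0.55+0.00j, (0.27+0j), 0.33+0.00j],[(0.39+0j), (0.19+0j), (0.24+0j)],[-0.49+0.00j, -0.24+0.00j, -0.30-0.00j]] + [[-1.01-1.17j, 0.70-0.12j, (-0.56-1.39j)], [1.12-0.10j, -0.23+0.46j, 1.06+0.26j], [0.76+1.99j, -0.96-0.17j, 0.08+2.06j]] + [[(-1.01+1.17j), 0.70+0.12j, -0.56+1.39j], [(1.12+0.1j), (-0.23-0.46j), 1.06-0.26j], [0.76-1.99j, -0.96+0.17j, 0.08-2.06j]]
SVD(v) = [[-0.52,-0.32,0.79], [0.76,-0.59,0.26], [0.38,0.74,0.56]] @ diag([4.280603513550933, 2.362968721486124, 0.1367932054366703]) @ [[0.74,-0.44,0.50], [-0.14,-0.84,-0.53], [0.66,0.32,-0.68]]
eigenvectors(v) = [[-0.65+0.00j, (0.51-0.18j), 0.51+0.18j], [-0.47+0.00j, -0.11+0.38j, -0.11-0.38j], [(0.59+0j), (-0.74+0j), -0.74-0.00j]]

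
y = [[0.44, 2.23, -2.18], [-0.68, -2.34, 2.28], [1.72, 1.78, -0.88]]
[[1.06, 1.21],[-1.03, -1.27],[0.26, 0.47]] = y @[[-0.37, 0.03], [0.46, -0.07], [-0.09, -0.62]]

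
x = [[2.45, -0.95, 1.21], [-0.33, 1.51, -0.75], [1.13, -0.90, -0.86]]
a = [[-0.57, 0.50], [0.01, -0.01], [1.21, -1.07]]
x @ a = [[0.06, -0.06],[-0.70, 0.62],[-1.69, 1.49]]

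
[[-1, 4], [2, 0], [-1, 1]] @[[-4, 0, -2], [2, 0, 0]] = [[12, 0, 2], [-8, 0, -4], [6, 0, 2]]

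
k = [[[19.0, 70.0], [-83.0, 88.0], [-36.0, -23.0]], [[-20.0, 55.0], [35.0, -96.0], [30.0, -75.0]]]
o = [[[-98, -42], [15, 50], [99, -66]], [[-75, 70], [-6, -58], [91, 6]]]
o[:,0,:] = [[-98, -42], [-75, 70]]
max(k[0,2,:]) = -23.0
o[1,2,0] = 91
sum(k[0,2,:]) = -59.0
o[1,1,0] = -6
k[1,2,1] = -75.0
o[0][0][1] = -42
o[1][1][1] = -58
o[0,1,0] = 15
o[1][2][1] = 6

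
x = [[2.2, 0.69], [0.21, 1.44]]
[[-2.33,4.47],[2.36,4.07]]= x@[[-1.65, 1.20], [1.88, 2.65]]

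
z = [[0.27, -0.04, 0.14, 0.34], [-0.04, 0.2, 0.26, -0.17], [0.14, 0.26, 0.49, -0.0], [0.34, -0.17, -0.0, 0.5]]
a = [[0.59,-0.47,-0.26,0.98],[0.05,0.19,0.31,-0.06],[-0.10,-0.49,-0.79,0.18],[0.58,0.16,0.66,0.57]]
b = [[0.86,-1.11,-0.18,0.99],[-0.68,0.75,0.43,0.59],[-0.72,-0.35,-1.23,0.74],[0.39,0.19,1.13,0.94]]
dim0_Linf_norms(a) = [0.59, 0.49, 0.79, 0.98]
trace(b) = 1.32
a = b @ z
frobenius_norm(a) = 1.94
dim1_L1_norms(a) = [2.3, 0.61, 1.56, 1.97]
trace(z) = 1.46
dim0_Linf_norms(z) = [0.34, 0.26, 0.49, 0.5]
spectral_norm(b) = 1.95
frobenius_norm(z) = 1.03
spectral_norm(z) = 0.79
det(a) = 0.00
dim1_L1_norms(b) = [3.14, 2.45, 3.04, 2.65]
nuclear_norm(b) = 5.33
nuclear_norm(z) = 1.46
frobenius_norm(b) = 3.10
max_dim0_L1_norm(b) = 3.26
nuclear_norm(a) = 2.75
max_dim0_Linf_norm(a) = 0.98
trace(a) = 0.56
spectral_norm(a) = 1.45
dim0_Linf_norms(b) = [0.86, 1.11, 1.23, 0.99]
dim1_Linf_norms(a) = [0.98, 0.31, 0.79, 0.66]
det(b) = 0.01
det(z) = -0.00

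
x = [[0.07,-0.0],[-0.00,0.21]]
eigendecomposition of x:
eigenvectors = [[1.0,0.00], [0.00,1.0]]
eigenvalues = [0.07, 0.21]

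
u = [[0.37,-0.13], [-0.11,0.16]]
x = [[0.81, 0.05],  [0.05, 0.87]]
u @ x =[[0.29, -0.09], [-0.08, 0.13]]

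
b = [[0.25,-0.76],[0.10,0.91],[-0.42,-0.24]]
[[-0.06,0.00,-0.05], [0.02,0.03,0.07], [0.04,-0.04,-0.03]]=b @ [[-0.12,0.08,0.03], [0.04,0.02,0.07]]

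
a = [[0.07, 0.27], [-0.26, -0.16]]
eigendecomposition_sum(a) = [[0.04+0.13j, 0.13+0.03j], [(-0.13-0.02j), -0.08+0.11j]] + [[0.04-0.13j, 0.13-0.03j], [-0.13+0.02j, -0.08-0.11j]]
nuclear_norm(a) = 0.54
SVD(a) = [[-0.66, 0.75], [0.75, 0.66]] @ diag([0.3839022454465257, 0.15368495678209887]) @ [[-0.63, -0.78], [-0.78, 0.63]]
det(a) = 0.06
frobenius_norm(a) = 0.41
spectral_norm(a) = 0.38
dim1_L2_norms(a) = [0.28, 0.31]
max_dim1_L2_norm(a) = 0.31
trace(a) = -0.09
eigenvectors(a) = [[(0.71+0j), 0.71-0.00j], [-0.30+0.63j, -0.30-0.63j]]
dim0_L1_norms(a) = [0.33, 0.43]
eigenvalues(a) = [(-0.04+0.24j), (-0.04-0.24j)]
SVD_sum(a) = [[0.16, 0.20],  [-0.18, -0.22]] + [[-0.09,0.07], [-0.08,0.06]]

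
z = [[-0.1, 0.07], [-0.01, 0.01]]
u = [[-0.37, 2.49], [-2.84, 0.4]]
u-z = [[-0.27,2.42], [-2.83,0.39]]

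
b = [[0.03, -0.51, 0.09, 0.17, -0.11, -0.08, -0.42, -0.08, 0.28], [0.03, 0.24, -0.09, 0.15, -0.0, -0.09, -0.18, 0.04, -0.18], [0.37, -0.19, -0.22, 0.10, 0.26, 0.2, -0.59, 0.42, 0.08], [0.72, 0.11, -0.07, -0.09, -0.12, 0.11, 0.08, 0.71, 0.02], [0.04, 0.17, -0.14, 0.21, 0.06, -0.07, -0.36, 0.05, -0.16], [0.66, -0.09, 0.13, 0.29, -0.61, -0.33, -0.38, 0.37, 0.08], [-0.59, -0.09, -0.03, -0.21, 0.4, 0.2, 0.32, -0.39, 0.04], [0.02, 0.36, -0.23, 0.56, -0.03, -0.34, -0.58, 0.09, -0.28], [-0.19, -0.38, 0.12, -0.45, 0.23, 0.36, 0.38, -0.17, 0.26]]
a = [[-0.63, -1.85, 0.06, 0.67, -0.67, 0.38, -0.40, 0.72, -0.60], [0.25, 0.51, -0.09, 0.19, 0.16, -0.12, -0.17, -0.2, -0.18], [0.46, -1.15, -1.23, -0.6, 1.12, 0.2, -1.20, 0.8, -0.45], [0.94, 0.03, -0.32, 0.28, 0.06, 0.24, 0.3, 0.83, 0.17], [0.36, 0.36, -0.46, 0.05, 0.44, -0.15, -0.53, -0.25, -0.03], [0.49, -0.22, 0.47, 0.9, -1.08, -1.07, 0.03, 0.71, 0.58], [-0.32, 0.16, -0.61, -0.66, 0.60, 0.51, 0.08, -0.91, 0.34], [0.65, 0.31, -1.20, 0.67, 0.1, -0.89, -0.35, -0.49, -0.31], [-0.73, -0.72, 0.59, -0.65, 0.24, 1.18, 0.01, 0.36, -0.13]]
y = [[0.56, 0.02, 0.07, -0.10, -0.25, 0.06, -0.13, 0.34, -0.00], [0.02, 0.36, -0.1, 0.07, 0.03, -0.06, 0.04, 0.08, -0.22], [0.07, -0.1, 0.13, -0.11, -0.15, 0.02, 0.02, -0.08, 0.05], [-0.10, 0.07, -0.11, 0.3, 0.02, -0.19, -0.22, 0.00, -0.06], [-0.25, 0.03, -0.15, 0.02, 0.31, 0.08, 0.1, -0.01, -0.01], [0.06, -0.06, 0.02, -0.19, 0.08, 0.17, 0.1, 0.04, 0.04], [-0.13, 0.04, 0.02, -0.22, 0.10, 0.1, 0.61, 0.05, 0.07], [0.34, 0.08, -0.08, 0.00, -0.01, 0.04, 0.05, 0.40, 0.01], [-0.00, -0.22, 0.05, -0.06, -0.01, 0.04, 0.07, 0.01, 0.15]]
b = a @ y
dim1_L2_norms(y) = [0.73, 0.45, 0.28, 0.45, 0.45, 0.3, 0.68, 0.54, 0.29]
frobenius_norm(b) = 2.64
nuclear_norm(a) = 12.49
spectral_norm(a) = 3.17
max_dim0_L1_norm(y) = 1.53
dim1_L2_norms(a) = [2.43, 0.71, 2.64, 1.39, 1.02, 2.11, 1.58, 1.92, 1.85]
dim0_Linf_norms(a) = [0.94, 1.85, 1.23, 0.9, 1.12, 1.18, 1.2, 0.91, 0.6]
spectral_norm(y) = 0.95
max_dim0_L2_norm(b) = 1.22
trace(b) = 0.36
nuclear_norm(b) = 5.13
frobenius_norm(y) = 1.47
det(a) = -0.00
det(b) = 0.00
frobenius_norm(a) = 5.52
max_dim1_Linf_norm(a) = 1.85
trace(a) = -2.24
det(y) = 0.00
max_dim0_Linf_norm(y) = 0.61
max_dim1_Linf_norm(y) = 0.61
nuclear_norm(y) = 3.01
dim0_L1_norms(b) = [2.65, 2.14, 1.12, 2.23, 1.82, 1.78, 3.29, 2.32, 1.38]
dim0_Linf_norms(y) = [0.56, 0.36, 0.15, 0.3, 0.31, 0.19, 0.61, 0.4, 0.22]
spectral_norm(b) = 1.96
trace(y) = 2.99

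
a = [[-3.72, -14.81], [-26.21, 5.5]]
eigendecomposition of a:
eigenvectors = [[-0.69, 0.51], [-0.73, -0.86]]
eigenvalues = [-19.34, 21.12]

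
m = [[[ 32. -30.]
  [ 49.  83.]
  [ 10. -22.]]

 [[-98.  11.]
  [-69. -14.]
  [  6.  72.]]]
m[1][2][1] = 72.0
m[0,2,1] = -22.0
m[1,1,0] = -69.0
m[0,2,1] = -22.0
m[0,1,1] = 83.0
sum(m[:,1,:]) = 49.0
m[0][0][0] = 32.0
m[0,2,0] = 10.0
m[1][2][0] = 6.0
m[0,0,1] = -30.0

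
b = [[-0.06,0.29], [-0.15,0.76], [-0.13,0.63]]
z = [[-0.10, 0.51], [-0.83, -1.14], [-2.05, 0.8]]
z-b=[[-0.04, 0.22], [-0.68, -1.9], [-1.92, 0.17]]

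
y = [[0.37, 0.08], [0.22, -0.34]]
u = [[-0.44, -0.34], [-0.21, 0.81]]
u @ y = [[-0.24, 0.08], [0.10, -0.29]]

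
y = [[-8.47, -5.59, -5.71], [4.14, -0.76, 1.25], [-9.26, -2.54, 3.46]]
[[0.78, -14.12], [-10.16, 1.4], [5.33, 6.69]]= y @ [[-1.68, -0.15], [3.10, 0.68], [-0.68, 2.03]]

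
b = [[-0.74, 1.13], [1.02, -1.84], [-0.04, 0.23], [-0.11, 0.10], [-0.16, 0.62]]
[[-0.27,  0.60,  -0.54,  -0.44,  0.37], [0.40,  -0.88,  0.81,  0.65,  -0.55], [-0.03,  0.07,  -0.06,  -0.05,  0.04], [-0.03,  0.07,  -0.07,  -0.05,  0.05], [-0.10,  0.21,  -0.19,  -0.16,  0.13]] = b@ [[0.21, -0.47, 0.43, 0.35, -0.29], [-0.1, 0.22, -0.2, -0.16, 0.14]]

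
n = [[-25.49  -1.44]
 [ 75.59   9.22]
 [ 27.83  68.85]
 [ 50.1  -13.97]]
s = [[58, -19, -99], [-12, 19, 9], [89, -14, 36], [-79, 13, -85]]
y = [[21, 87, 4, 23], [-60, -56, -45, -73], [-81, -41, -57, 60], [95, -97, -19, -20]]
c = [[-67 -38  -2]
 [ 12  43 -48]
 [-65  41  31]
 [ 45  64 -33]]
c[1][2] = -48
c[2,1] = 41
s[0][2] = -99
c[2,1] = 41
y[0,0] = 21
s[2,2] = 36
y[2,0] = -81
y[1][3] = -73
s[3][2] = -85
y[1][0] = -60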